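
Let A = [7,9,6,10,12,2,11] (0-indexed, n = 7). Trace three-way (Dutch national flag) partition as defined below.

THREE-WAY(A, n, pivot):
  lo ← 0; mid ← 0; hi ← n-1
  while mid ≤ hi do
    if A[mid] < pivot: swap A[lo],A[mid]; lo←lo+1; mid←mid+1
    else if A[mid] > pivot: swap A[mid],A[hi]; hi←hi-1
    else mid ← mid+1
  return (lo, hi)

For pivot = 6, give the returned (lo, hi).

pivot = 6; lo=0, mid=0, hi=6
A[mid]=7>6: swap A[0],A[6]; hi=5 → [11,9,6,10,12,2,7]
A[mid]=11>6: swap A[0],A[5]; hi=4 → [2,9,6,10,12,11,7]
A[mid]=2<6: swap A[0],A[0]; lo=1,mid=1 → [2,9,6,10,12,11,7]
A[mid]=9>6: swap A[1],A[4]; hi=3 → [2,12,6,10,9,11,7]
A[mid]=12>6: swap A[1],A[3]; hi=2 → [2,10,6,12,9,11,7]
A[mid]=10>6: swap A[1],A[2]; hi=1 → [2,6,10,12,9,11,7]
A[mid]=6=6: mid=2
end: lo=1, hi=1; A = [2,6,10,12,9,11,7]

(1, 1)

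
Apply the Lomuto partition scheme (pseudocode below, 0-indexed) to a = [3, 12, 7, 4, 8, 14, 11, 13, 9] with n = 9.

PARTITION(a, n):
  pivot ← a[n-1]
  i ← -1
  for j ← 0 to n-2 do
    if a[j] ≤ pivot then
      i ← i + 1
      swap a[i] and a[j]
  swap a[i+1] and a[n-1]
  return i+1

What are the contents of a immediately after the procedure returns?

[3, 7, 4, 8, 9, 14, 11, 13, 12]

pivot = a[8] = 9; i = -1
j=0: a[0]=3 ≤ 9 → i=0, swap a[0],a[0] (no change) → [3, 12, 7, 4, 8, 14, 11, 13, 9]
j=1: a[1]=12 > 9 → no swap
j=2: a[2]=7 ≤ 9 → i=1, swap a[1],a[2] → [3, 7, 12, 4, 8, 14, 11, 13, 9]
j=3: a[3]=4 ≤ 9 → i=2, swap a[2],a[3] → [3, 7, 4, 12, 8, 14, 11, 13, 9]
j=4: a[4]=8 ≤ 9 → i=3, swap a[3],a[4] → [3, 7, 4, 8, 12, 14, 11, 13, 9]
j=5: a[5]=14 > 9 → no swap
j=6: a[6]=11 > 9 → no swap
j=7: a[7]=13 > 9 → no swap
final swap a[4],a[8] → [3, 7, 4, 8, 9, 14, 11, 13, 12]; return 4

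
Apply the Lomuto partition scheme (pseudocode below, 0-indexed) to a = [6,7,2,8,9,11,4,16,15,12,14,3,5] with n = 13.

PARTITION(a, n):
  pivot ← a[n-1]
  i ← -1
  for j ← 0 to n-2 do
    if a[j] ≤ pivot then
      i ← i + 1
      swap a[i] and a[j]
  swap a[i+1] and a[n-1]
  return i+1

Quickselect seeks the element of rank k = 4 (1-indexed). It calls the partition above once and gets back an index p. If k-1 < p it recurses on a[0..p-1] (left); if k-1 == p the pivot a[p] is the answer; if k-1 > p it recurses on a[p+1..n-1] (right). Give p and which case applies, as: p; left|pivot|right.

pivot=5, i=-1
j=0: 6>5, skip
j=1: 7>5, skip
j=2: 2≤5, i=0, swap(0,2) ⇒ [2,7,6,8,9,11,4,16,15,12,14,3,5]
j=3: 8>5, skip
j=4: 9>5, skip
j=5: 11>5, skip
j=6: 4≤5, i=1, swap(1,6) ⇒ [2,4,6,8,9,11,7,16,15,12,14,3,5]
j=7: 16>5, skip
j=8: 15>5, skip
j=9: 12>5, skip
j=10: 14>5, skip
j=11: 3≤5, i=2, swap(2,11) ⇒ [2,4,3,8,9,11,7,16,15,12,14,6,5]
swap(3,12) ⇒ [2,4,3,5,9,11,7,16,15,12,14,6,8]; return 3
p = 3; k-1 = 3 == 3 ⇒ pivot

3; pivot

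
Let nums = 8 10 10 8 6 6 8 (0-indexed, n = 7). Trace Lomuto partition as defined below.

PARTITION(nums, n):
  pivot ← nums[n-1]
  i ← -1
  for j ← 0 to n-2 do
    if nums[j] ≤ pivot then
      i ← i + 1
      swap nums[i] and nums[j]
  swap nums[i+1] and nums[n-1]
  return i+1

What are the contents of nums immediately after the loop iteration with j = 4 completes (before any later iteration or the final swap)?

pivot = nums[6] = 8; i = -1
j=0: nums[0]=8 ≤ 8 → i=0, swap nums[0],nums[0] (no change) → 8 10 10 8 6 6 8
j=1: nums[1]=10 > 8 → no swap
j=2: nums[2]=10 > 8 → no swap
j=3: nums[3]=8 ≤ 8 → i=1, swap nums[1],nums[3] → 8 8 10 10 6 6 8
j=4: nums[4]=6 ≤ 8 → i=2, swap nums[2],nums[4] → 8 8 6 10 10 6 8
(after j=4) nums = 8 8 6 10 10 6 8

8 8 6 10 10 6 8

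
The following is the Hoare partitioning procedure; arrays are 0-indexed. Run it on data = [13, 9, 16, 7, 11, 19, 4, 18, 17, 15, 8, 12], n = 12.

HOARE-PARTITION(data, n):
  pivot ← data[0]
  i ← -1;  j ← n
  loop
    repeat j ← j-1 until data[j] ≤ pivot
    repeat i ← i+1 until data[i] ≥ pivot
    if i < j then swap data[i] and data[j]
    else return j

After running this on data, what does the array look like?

[12, 9, 8, 7, 11, 4, 19, 18, 17, 15, 16, 13]

pivot = data[0] = 13; i = -1, j = 12
j→11 (data[11]=12≤13), i→0 (data[0]=13≥13); i<j, swap → [12, 9, 16, 7, 11, 19, 4, 18, 17, 15, 8, 13]
j→10 (data[10]=8≤13), i→2 (data[2]=16≥13); i<j, swap → [12, 9, 8, 7, 11, 19, 4, 18, 17, 15, 16, 13]
j→6 (data[6]=4≤13), i→5 (data[5]=19≥13); i<j, swap → [12, 9, 8, 7, 11, 4, 19, 18, 17, 15, 16, 13]
j→5, i→6; i≥j, return j=5. data = [12, 9, 8, 7, 11, 4, 19, 18, 17, 15, 16, 13]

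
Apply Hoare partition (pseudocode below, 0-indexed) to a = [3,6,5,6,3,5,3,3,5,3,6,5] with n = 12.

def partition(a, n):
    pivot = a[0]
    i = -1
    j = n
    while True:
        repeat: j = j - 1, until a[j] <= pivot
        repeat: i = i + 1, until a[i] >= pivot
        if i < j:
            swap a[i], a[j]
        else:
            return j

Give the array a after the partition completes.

pivot=3
j stops at 9 (3), i stops at 0 (3); swap ⇒ [3,6,5,6,3,5,3,3,5,3,6,5]
j stops at 7 (3), i stops at 1 (6); swap ⇒ [3,3,5,6,3,5,3,6,5,3,6,5]
j stops at 6 (3), i stops at 2 (5); swap ⇒ [3,3,3,6,3,5,5,6,5,3,6,5]
j stops at 4 (3), i stops at 3 (6); swap ⇒ [3,3,3,3,6,5,5,6,5,3,6,5]
j stops at 3, i stops at 4; i≥j ⇒ return 3. a=[3,3,3,3,6,5,5,6,5,3,6,5]

[3,3,3,3,6,5,5,6,5,3,6,5]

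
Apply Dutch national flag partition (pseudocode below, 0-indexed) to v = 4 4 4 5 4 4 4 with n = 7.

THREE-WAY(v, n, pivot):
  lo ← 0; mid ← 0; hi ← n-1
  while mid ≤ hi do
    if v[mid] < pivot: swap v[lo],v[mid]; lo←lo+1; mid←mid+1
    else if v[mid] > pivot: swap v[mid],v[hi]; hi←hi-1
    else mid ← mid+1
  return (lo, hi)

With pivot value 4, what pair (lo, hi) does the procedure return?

lo=0 mid=0 hi=6
4=4: mid=1
4=4: mid=2
4=4: mid=3
5>4: swap(3,6), hi=5 ⇒ 4 4 4 4 4 4 5
4=4: mid=4
4=4: mid=5
4=4: mid=6
done. lo=0 hi=5; v=4 4 4 4 4 4 5

(0, 5)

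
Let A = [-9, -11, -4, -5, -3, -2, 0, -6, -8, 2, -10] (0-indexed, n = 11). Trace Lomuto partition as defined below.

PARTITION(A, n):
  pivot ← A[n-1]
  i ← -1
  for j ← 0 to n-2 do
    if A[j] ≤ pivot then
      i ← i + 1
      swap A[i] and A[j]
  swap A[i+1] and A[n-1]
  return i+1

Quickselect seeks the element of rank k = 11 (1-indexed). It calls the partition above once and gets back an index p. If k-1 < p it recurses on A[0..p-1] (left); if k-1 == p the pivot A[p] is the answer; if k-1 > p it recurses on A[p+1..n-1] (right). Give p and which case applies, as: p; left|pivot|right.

1; right

pivot=-10, i=-1
j=0: -9>-10, skip
j=1: -11≤-10, i=0, swap(0,1) ⇒ [-11, -9, -4, -5, -3, -2, 0, -6, -8, 2, -10]
j=2: -4>-10, skip
j=3: -5>-10, skip
j=4: -3>-10, skip
j=5: -2>-10, skip
j=6: 0>-10, skip
j=7: -6>-10, skip
j=8: -8>-10, skip
j=9: 2>-10, skip
swap(1,10) ⇒ [-11, -10, -4, -5, -3, -2, 0, -6, -8, 2, -9]; return 1
p = 1; k-1 = 10 > 1 ⇒ right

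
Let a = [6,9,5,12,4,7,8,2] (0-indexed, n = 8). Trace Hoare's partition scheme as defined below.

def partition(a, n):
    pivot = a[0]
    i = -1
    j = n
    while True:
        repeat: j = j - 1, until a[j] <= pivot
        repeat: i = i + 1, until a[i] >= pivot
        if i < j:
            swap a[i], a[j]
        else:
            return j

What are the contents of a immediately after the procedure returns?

[2,4,5,12,9,7,8,6]

pivot=6
j stops at 7 (2), i stops at 0 (6); swap ⇒ [2,9,5,12,4,7,8,6]
j stops at 4 (4), i stops at 1 (9); swap ⇒ [2,4,5,12,9,7,8,6]
j stops at 2, i stops at 3; i≥j ⇒ return 2. a=[2,4,5,12,9,7,8,6]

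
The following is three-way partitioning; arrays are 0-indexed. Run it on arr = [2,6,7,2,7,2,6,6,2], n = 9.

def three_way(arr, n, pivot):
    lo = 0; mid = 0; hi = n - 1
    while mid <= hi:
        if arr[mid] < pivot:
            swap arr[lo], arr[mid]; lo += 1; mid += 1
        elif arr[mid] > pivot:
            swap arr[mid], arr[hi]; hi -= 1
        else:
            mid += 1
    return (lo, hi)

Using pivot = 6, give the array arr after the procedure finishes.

[2,2,2,2,6,6,6,7,7]

lo=0 mid=0 hi=8
2<6: swap(0,0), lo=1 mid=1 ⇒ [2,6,7,2,7,2,6,6,2]
6=6: mid=2
7>6: swap(2,8), hi=7 ⇒ [2,6,2,2,7,2,6,6,7]
2<6: swap(1,2), lo=2 mid=3 ⇒ [2,2,6,2,7,2,6,6,7]
2<6: swap(2,3), lo=3 mid=4 ⇒ [2,2,2,6,7,2,6,6,7]
7>6: swap(4,7), hi=6 ⇒ [2,2,2,6,6,2,6,7,7]
6=6: mid=5
2<6: swap(3,5), lo=4 mid=6 ⇒ [2,2,2,2,6,6,6,7,7]
6=6: mid=7
done. lo=4 hi=6; arr=[2,2,2,2,6,6,6,7,7]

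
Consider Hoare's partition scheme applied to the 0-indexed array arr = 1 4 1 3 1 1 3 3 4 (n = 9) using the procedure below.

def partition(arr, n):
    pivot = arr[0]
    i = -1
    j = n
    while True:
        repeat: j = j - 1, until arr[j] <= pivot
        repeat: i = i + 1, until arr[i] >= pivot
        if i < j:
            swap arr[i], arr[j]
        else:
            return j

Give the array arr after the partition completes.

pivot = arr[0] = 1; i = -1, j = 9
j→5 (arr[5]=1≤1), i→0 (arr[0]=1≥1); i<j, swap → 1 4 1 3 1 1 3 3 4
j→4 (arr[4]=1≤1), i→1 (arr[1]=4≥1); i<j, swap → 1 1 1 3 4 1 3 3 4
j→2, i→2; i≥j, return j=2. arr = 1 1 1 3 4 1 3 3 4

1 1 1 3 4 1 3 3 4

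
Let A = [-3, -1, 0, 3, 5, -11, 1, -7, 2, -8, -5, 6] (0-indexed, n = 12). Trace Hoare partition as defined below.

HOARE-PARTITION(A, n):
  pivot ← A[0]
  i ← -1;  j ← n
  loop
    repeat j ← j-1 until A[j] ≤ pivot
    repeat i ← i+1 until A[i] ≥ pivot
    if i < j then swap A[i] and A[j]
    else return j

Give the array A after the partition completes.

pivot = A[0] = -3; i = -1, j = 12
j→10 (A[10]=-5≤-3), i→0 (A[0]=-3≥-3); i<j, swap → [-5, -1, 0, 3, 5, -11, 1, -7, 2, -8, -3, 6]
j→9 (A[9]=-8≤-3), i→1 (A[1]=-1≥-3); i<j, swap → [-5, -8, 0, 3, 5, -11, 1, -7, 2, -1, -3, 6]
j→7 (A[7]=-7≤-3), i→2 (A[2]=0≥-3); i<j, swap → [-5, -8, -7, 3, 5, -11, 1, 0, 2, -1, -3, 6]
j→5 (A[5]=-11≤-3), i→3 (A[3]=3≥-3); i<j, swap → [-5, -8, -7, -11, 5, 3, 1, 0, 2, -1, -3, 6]
j→3, i→4; i≥j, return j=3. A = [-5, -8, -7, -11, 5, 3, 1, 0, 2, -1, -3, 6]

[-5, -8, -7, -11, 5, 3, 1, 0, 2, -1, -3, 6]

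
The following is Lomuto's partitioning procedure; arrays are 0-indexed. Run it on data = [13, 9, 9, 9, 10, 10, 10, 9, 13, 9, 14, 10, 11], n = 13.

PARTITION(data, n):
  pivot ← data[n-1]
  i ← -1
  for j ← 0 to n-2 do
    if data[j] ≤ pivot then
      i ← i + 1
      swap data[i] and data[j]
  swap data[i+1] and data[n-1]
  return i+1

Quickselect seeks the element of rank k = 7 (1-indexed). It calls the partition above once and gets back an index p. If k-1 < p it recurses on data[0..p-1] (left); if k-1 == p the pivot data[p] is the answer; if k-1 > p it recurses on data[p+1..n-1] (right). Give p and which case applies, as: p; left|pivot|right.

pivot = data[12] = 11; i = -1
j=0: data[0]=13 > 11 → no swap
j=1: data[1]=9 ≤ 11 → i=0, swap data[0],data[1] → [9, 13, 9, 9, 10, 10, 10, 9, 13, 9, 14, 10, 11]
j=2: data[2]=9 ≤ 11 → i=1, swap data[1],data[2] → [9, 9, 13, 9, 10, 10, 10, 9, 13, 9, 14, 10, 11]
j=3: data[3]=9 ≤ 11 → i=2, swap data[2],data[3] → [9, 9, 9, 13, 10, 10, 10, 9, 13, 9, 14, 10, 11]
j=4: data[4]=10 ≤ 11 → i=3, swap data[3],data[4] → [9, 9, 9, 10, 13, 10, 10, 9, 13, 9, 14, 10, 11]
j=5: data[5]=10 ≤ 11 → i=4, swap data[4],data[5] → [9, 9, 9, 10, 10, 13, 10, 9, 13, 9, 14, 10, 11]
j=6: data[6]=10 ≤ 11 → i=5, swap data[5],data[6] → [9, 9, 9, 10, 10, 10, 13, 9, 13, 9, 14, 10, 11]
j=7: data[7]=9 ≤ 11 → i=6, swap data[6],data[7] → [9, 9, 9, 10, 10, 10, 9, 13, 13, 9, 14, 10, 11]
j=8: data[8]=13 > 11 → no swap
j=9: data[9]=9 ≤ 11 → i=7, swap data[7],data[9] → [9, 9, 9, 10, 10, 10, 9, 9, 13, 13, 14, 10, 11]
j=10: data[10]=14 > 11 → no swap
j=11: data[11]=10 ≤ 11 → i=8, swap data[8],data[11] → [9, 9, 9, 10, 10, 10, 9, 9, 10, 13, 14, 13, 11]
final swap data[9],data[12] → [9, 9, 9, 10, 10, 10, 9, 9, 10, 11, 14, 13, 13]; return 9
p = 9; k-1 = 6 < 9 ⇒ left

9; left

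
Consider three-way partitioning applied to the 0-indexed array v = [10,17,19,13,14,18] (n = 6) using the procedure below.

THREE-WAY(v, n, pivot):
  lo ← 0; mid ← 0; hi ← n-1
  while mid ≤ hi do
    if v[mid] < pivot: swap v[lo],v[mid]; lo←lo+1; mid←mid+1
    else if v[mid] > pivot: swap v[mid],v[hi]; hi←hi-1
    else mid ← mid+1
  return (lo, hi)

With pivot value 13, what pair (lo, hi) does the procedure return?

pivot = 13; lo=0, mid=0, hi=5
v[mid]=10<13: swap v[0],v[0]; lo=1,mid=1 → [10,17,19,13,14,18]
v[mid]=17>13: swap v[1],v[5]; hi=4 → [10,18,19,13,14,17]
v[mid]=18>13: swap v[1],v[4]; hi=3 → [10,14,19,13,18,17]
v[mid]=14>13: swap v[1],v[3]; hi=2 → [10,13,19,14,18,17]
v[mid]=13=13: mid=2
v[mid]=19>13: swap v[2],v[2]; hi=1 → [10,13,19,14,18,17]
end: lo=1, hi=1; v = [10,13,19,14,18,17]

(1, 1)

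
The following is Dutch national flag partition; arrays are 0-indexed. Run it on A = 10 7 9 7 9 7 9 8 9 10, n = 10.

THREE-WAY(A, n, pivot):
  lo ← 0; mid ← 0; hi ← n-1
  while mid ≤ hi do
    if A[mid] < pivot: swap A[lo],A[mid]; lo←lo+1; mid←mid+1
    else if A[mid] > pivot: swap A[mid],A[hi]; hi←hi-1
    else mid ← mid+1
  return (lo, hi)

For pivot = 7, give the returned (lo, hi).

(0, 2)

pivot = 7; lo=0, mid=0, hi=9
A[mid]=10>7: swap A[0],A[9]; hi=8 → 10 7 9 7 9 7 9 8 9 10
A[mid]=10>7: swap A[0],A[8]; hi=7 → 9 7 9 7 9 7 9 8 10 10
A[mid]=9>7: swap A[0],A[7]; hi=6 → 8 7 9 7 9 7 9 9 10 10
A[mid]=8>7: swap A[0],A[6]; hi=5 → 9 7 9 7 9 7 8 9 10 10
A[mid]=9>7: swap A[0],A[5]; hi=4 → 7 7 9 7 9 9 8 9 10 10
A[mid]=7=7: mid=1
A[mid]=7=7: mid=2
A[mid]=9>7: swap A[2],A[4]; hi=3 → 7 7 9 7 9 9 8 9 10 10
A[mid]=9>7: swap A[2],A[3]; hi=2 → 7 7 7 9 9 9 8 9 10 10
A[mid]=7=7: mid=3
end: lo=0, hi=2; A = 7 7 7 9 9 9 8 9 10 10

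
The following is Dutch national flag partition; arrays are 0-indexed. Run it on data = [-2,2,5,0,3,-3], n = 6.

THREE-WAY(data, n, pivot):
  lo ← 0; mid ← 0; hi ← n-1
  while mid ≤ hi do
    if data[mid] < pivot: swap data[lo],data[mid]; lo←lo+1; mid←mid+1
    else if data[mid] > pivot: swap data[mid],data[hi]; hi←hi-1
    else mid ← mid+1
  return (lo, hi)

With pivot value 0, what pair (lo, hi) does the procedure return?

(2, 2)

pivot = 0; lo=0, mid=0, hi=5
data[mid]=-2<0: swap data[0],data[0]; lo=1,mid=1 → [-2,2,5,0,3,-3]
data[mid]=2>0: swap data[1],data[5]; hi=4 → [-2,-3,5,0,3,2]
data[mid]=-3<0: swap data[1],data[1]; lo=2,mid=2 → [-2,-3,5,0,3,2]
data[mid]=5>0: swap data[2],data[4]; hi=3 → [-2,-3,3,0,5,2]
data[mid]=3>0: swap data[2],data[3]; hi=2 → [-2,-3,0,3,5,2]
data[mid]=0=0: mid=3
end: lo=2, hi=2; data = [-2,-3,0,3,5,2]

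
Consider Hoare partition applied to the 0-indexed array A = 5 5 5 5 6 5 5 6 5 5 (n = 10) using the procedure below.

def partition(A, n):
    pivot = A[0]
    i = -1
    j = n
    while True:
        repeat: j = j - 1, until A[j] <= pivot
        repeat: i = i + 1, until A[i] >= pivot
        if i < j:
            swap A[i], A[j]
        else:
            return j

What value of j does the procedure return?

pivot = A[0] = 5; i = -1, j = 10
j→9 (A[9]=5≤5), i→0 (A[0]=5≥5); i<j, swap → 5 5 5 5 6 5 5 6 5 5
j→8 (A[8]=5≤5), i→1 (A[1]=5≥5); i<j, swap → 5 5 5 5 6 5 5 6 5 5
j→6 (A[6]=5≤5), i→2 (A[2]=5≥5); i<j, swap → 5 5 5 5 6 5 5 6 5 5
j→5 (A[5]=5≤5), i→3 (A[3]=5≥5); i<j, swap → 5 5 5 5 6 5 5 6 5 5
j→3, i→4; i≥j, return j=3. A = 5 5 5 5 6 5 5 6 5 5

3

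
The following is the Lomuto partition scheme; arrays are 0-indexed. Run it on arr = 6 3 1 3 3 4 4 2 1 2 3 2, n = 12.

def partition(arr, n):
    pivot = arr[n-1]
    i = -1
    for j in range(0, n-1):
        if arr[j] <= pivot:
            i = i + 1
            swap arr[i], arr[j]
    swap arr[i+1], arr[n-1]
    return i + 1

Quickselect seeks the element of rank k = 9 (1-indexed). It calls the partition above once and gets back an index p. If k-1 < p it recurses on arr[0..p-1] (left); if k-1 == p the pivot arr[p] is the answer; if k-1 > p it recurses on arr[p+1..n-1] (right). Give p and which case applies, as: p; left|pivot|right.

pivot = arr[11] = 2; i = -1
j=0: arr[0]=6 > 2 → no swap
j=1: arr[1]=3 > 2 → no swap
j=2: arr[2]=1 ≤ 2 → i=0, swap arr[0],arr[2] → 1 3 6 3 3 4 4 2 1 2 3 2
j=3: arr[3]=3 > 2 → no swap
j=4: arr[4]=3 > 2 → no swap
j=5: arr[5]=4 > 2 → no swap
j=6: arr[6]=4 > 2 → no swap
j=7: arr[7]=2 ≤ 2 → i=1, swap arr[1],arr[7] → 1 2 6 3 3 4 4 3 1 2 3 2
j=8: arr[8]=1 ≤ 2 → i=2, swap arr[2],arr[8] → 1 2 1 3 3 4 4 3 6 2 3 2
j=9: arr[9]=2 ≤ 2 → i=3, swap arr[3],arr[9] → 1 2 1 2 3 4 4 3 6 3 3 2
j=10: arr[10]=3 > 2 → no swap
final swap arr[4],arr[11] → 1 2 1 2 2 4 4 3 6 3 3 3; return 4
p = 4; k-1 = 8 > 4 ⇒ right

4; right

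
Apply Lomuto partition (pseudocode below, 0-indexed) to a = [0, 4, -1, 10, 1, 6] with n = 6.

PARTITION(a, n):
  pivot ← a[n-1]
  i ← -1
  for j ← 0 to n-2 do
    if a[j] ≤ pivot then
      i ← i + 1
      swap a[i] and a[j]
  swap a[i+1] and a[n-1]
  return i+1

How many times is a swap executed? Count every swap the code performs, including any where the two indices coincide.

pivot=6, i=-1
j=0: 0≤6, i=0, swap(0,0) ⇒ [0, 4, -1, 10, 1, 6]
j=1: 4≤6, i=1, swap(1,1) ⇒ [0, 4, -1, 10, 1, 6]
j=2: -1≤6, i=2, swap(2,2) ⇒ [0, 4, -1, 10, 1, 6]
j=3: 10>6, skip
j=4: 1≤6, i=3, swap(3,4) ⇒ [0, 4, -1, 1, 10, 6]
swap(4,5) ⇒ [0, 4, -1, 1, 6, 10]; return 4

5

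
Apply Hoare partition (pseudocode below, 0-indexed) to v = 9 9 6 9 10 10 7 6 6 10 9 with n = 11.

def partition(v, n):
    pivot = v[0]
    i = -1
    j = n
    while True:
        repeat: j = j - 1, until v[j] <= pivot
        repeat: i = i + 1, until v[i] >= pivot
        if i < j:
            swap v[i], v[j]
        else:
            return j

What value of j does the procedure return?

pivot = v[0] = 9; i = -1, j = 11
j→10 (v[10]=9≤9), i→0 (v[0]=9≥9); i<j, swap → 9 9 6 9 10 10 7 6 6 10 9
j→8 (v[8]=6≤9), i→1 (v[1]=9≥9); i<j, swap → 9 6 6 9 10 10 7 6 9 10 9
j→7 (v[7]=6≤9), i→3 (v[3]=9≥9); i<j, swap → 9 6 6 6 10 10 7 9 9 10 9
j→6 (v[6]=7≤9), i→4 (v[4]=10≥9); i<j, swap → 9 6 6 6 7 10 10 9 9 10 9
j→4, i→5; i≥j, return j=4. v = 9 6 6 6 7 10 10 9 9 10 9

4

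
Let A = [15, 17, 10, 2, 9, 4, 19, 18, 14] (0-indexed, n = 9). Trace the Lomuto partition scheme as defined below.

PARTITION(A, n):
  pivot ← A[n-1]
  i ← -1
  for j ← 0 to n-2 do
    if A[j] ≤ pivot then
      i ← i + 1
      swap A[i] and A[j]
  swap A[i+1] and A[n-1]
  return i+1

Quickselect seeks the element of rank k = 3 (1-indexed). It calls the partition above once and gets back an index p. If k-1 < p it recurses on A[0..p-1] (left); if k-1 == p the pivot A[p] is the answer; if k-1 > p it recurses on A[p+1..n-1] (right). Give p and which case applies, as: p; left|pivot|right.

pivot=14, i=-1
j=0: 15>14, skip
j=1: 17>14, skip
j=2: 10≤14, i=0, swap(0,2) ⇒ [10, 17, 15, 2, 9, 4, 19, 18, 14]
j=3: 2≤14, i=1, swap(1,3) ⇒ [10, 2, 15, 17, 9, 4, 19, 18, 14]
j=4: 9≤14, i=2, swap(2,4) ⇒ [10, 2, 9, 17, 15, 4, 19, 18, 14]
j=5: 4≤14, i=3, swap(3,5) ⇒ [10, 2, 9, 4, 15, 17, 19, 18, 14]
j=6: 19>14, skip
j=7: 18>14, skip
swap(4,8) ⇒ [10, 2, 9, 4, 14, 17, 19, 18, 15]; return 4
p = 4; k-1 = 2 < 4 ⇒ left

4; left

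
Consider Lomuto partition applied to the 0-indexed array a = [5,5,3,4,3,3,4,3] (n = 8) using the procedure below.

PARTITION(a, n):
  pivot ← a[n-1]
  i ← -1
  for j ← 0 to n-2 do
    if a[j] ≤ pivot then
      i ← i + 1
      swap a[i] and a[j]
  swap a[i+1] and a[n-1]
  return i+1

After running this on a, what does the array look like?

pivot=3, i=-1
j=0: 5>3, skip
j=1: 5>3, skip
j=2: 3≤3, i=0, swap(0,2) ⇒ [3,5,5,4,3,3,4,3]
j=3: 4>3, skip
j=4: 3≤3, i=1, swap(1,4) ⇒ [3,3,5,4,5,3,4,3]
j=5: 3≤3, i=2, swap(2,5) ⇒ [3,3,3,4,5,5,4,3]
j=6: 4>3, skip
swap(3,7) ⇒ [3,3,3,3,5,5,4,4]; return 3

[3,3,3,3,5,5,4,4]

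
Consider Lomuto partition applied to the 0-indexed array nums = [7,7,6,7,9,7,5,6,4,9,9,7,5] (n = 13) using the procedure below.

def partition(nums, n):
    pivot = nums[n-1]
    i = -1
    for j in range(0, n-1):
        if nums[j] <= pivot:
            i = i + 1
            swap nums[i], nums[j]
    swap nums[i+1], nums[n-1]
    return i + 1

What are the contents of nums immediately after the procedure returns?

[5,4,5,7,9,7,7,6,7,9,9,7,6]

pivot=5, i=-1
j=0: 7>5, skip
j=1: 7>5, skip
j=2: 6>5, skip
j=3: 7>5, skip
j=4: 9>5, skip
j=5: 7>5, skip
j=6: 5≤5, i=0, swap(0,6) ⇒ [5,7,6,7,9,7,7,6,4,9,9,7,5]
j=7: 6>5, skip
j=8: 4≤5, i=1, swap(1,8) ⇒ [5,4,6,7,9,7,7,6,7,9,9,7,5]
j=9: 9>5, skip
j=10: 9>5, skip
j=11: 7>5, skip
swap(2,12) ⇒ [5,4,5,7,9,7,7,6,7,9,9,7,6]; return 2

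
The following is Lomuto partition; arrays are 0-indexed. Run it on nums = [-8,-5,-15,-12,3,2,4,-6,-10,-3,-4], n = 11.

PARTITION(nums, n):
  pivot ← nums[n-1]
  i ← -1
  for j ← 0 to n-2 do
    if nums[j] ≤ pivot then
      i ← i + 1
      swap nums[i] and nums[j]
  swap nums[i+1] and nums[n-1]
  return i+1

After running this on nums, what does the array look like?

pivot=-4, i=-1
j=0: -8≤-4, i=0, swap(0,0) ⇒ [-8,-5,-15,-12,3,2,4,-6,-10,-3,-4]
j=1: -5≤-4, i=1, swap(1,1) ⇒ [-8,-5,-15,-12,3,2,4,-6,-10,-3,-4]
j=2: -15≤-4, i=2, swap(2,2) ⇒ [-8,-5,-15,-12,3,2,4,-6,-10,-3,-4]
j=3: -12≤-4, i=3, swap(3,3) ⇒ [-8,-5,-15,-12,3,2,4,-6,-10,-3,-4]
j=4: 3>-4, skip
j=5: 2>-4, skip
j=6: 4>-4, skip
j=7: -6≤-4, i=4, swap(4,7) ⇒ [-8,-5,-15,-12,-6,2,4,3,-10,-3,-4]
j=8: -10≤-4, i=5, swap(5,8) ⇒ [-8,-5,-15,-12,-6,-10,4,3,2,-3,-4]
j=9: -3>-4, skip
swap(6,10) ⇒ [-8,-5,-15,-12,-6,-10,-4,3,2,-3,4]; return 6

[-8,-5,-15,-12,-6,-10,-4,3,2,-3,4]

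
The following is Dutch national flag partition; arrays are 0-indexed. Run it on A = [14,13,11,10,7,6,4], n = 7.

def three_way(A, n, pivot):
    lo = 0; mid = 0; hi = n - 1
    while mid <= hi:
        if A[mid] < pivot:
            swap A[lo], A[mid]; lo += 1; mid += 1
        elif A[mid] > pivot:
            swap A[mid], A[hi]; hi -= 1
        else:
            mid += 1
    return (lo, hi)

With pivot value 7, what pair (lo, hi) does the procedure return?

lo=0 mid=0 hi=6
14>7: swap(0,6), hi=5 ⇒ [4,13,11,10,7,6,14]
4<7: swap(0,0), lo=1 mid=1 ⇒ [4,13,11,10,7,6,14]
13>7: swap(1,5), hi=4 ⇒ [4,6,11,10,7,13,14]
6<7: swap(1,1), lo=2 mid=2 ⇒ [4,6,11,10,7,13,14]
11>7: swap(2,4), hi=3 ⇒ [4,6,7,10,11,13,14]
7=7: mid=3
10>7: swap(3,3), hi=2 ⇒ [4,6,7,10,11,13,14]
done. lo=2 hi=2; A=[4,6,7,10,11,13,14]

(2, 2)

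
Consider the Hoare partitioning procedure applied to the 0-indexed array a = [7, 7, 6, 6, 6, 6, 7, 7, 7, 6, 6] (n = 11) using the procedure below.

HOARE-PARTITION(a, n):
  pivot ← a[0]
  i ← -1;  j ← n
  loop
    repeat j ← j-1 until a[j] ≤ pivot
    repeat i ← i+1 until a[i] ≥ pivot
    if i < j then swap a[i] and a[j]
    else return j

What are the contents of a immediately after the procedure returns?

pivot = a[0] = 7; i = -1, j = 11
j→10 (a[10]=6≤7), i→0 (a[0]=7≥7); i<j, swap → [6, 7, 6, 6, 6, 6, 7, 7, 7, 6, 7]
j→9 (a[9]=6≤7), i→1 (a[1]=7≥7); i<j, swap → [6, 6, 6, 6, 6, 6, 7, 7, 7, 7, 7]
j→8 (a[8]=7≤7), i→6 (a[6]=7≥7); i<j, swap → [6, 6, 6, 6, 6, 6, 7, 7, 7, 7, 7]
j→7, i→7; i≥j, return j=7. a = [6, 6, 6, 6, 6, 6, 7, 7, 7, 7, 7]

[6, 6, 6, 6, 6, 6, 7, 7, 7, 7, 7]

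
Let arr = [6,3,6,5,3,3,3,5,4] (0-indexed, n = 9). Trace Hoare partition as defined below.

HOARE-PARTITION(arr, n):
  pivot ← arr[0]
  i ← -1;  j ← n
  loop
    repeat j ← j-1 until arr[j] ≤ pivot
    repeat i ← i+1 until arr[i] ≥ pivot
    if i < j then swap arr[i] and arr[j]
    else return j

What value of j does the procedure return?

pivot = arr[0] = 6; i = -1, j = 9
j→8 (arr[8]=4≤6), i→0 (arr[0]=6≥6); i<j, swap → [4,3,6,5,3,3,3,5,6]
j→7 (arr[7]=5≤6), i→2 (arr[2]=6≥6); i<j, swap → [4,3,5,5,3,3,3,6,6]
j→6, i→7; i≥j, return j=6. arr = [4,3,5,5,3,3,3,6,6]

6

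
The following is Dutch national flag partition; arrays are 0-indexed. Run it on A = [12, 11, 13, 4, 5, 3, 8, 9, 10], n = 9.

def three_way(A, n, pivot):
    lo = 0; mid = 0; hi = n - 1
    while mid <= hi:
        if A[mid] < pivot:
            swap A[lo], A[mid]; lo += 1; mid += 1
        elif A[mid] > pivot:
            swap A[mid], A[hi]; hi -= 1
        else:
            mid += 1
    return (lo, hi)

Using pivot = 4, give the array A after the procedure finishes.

pivot = 4; lo=0, mid=0, hi=8
A[mid]=12>4: swap A[0],A[8]; hi=7 → [10, 11, 13, 4, 5, 3, 8, 9, 12]
A[mid]=10>4: swap A[0],A[7]; hi=6 → [9, 11, 13, 4, 5, 3, 8, 10, 12]
A[mid]=9>4: swap A[0],A[6]; hi=5 → [8, 11, 13, 4, 5, 3, 9, 10, 12]
A[mid]=8>4: swap A[0],A[5]; hi=4 → [3, 11, 13, 4, 5, 8, 9, 10, 12]
A[mid]=3<4: swap A[0],A[0]; lo=1,mid=1 → [3, 11, 13, 4, 5, 8, 9, 10, 12]
A[mid]=11>4: swap A[1],A[4]; hi=3 → [3, 5, 13, 4, 11, 8, 9, 10, 12]
A[mid]=5>4: swap A[1],A[3]; hi=2 → [3, 4, 13, 5, 11, 8, 9, 10, 12]
A[mid]=4=4: mid=2
A[mid]=13>4: swap A[2],A[2]; hi=1 → [3, 4, 13, 5, 11, 8, 9, 10, 12]
end: lo=1, hi=1; A = [3, 4, 13, 5, 11, 8, 9, 10, 12]

[3, 4, 13, 5, 11, 8, 9, 10, 12]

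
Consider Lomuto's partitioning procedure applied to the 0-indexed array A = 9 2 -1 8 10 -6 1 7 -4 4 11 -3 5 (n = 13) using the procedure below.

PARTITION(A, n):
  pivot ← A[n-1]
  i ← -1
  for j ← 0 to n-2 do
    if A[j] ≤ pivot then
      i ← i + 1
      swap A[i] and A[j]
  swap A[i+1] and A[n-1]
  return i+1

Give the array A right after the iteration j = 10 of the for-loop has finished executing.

pivot = A[12] = 5; i = -1
j=0: A[0]=9 > 5 → no swap
j=1: A[1]=2 ≤ 5 → i=0, swap A[0],A[1] → 2 9 -1 8 10 -6 1 7 -4 4 11 -3 5
j=2: A[2]=-1 ≤ 5 → i=1, swap A[1],A[2] → 2 -1 9 8 10 -6 1 7 -4 4 11 -3 5
j=3: A[3]=8 > 5 → no swap
j=4: A[4]=10 > 5 → no swap
j=5: A[5]=-6 ≤ 5 → i=2, swap A[2],A[5] → 2 -1 -6 8 10 9 1 7 -4 4 11 -3 5
j=6: A[6]=1 ≤ 5 → i=3, swap A[3],A[6] → 2 -1 -6 1 10 9 8 7 -4 4 11 -3 5
j=7: A[7]=7 > 5 → no swap
j=8: A[8]=-4 ≤ 5 → i=4, swap A[4],A[8] → 2 -1 -6 1 -4 9 8 7 10 4 11 -3 5
j=9: A[9]=4 ≤ 5 → i=5, swap A[5],A[9] → 2 -1 -6 1 -4 4 8 7 10 9 11 -3 5
j=10: A[10]=11 > 5 → no swap
(after j=10) A = 2 -1 -6 1 -4 4 8 7 10 9 11 -3 5

2 -1 -6 1 -4 4 8 7 10 9 11 -3 5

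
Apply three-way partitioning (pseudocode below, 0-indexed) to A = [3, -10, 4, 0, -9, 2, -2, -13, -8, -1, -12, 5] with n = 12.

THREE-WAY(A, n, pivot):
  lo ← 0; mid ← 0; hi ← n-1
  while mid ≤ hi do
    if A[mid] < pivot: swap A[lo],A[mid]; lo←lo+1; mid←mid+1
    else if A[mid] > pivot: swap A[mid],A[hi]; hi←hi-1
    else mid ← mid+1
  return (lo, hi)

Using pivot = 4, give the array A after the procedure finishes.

[3, -10, 0, -9, 2, -2, -13, -8, -1, -12, 4, 5]

lo=0 mid=0 hi=11
3<4: swap(0,0), lo=1 mid=1 ⇒ [3, -10, 4, 0, -9, 2, -2, -13, -8, -1, -12, 5]
-10<4: swap(1,1), lo=2 mid=2 ⇒ [3, -10, 4, 0, -9, 2, -2, -13, -8, -1, -12, 5]
4=4: mid=3
0<4: swap(2,3), lo=3 mid=4 ⇒ [3, -10, 0, 4, -9, 2, -2, -13, -8, -1, -12, 5]
-9<4: swap(3,4), lo=4 mid=5 ⇒ [3, -10, 0, -9, 4, 2, -2, -13, -8, -1, -12, 5]
2<4: swap(4,5), lo=5 mid=6 ⇒ [3, -10, 0, -9, 2, 4, -2, -13, -8, -1, -12, 5]
-2<4: swap(5,6), lo=6 mid=7 ⇒ [3, -10, 0, -9, 2, -2, 4, -13, -8, -1, -12, 5]
-13<4: swap(6,7), lo=7 mid=8 ⇒ [3, -10, 0, -9, 2, -2, -13, 4, -8, -1, -12, 5]
-8<4: swap(7,8), lo=8 mid=9 ⇒ [3, -10, 0, -9, 2, -2, -13, -8, 4, -1, -12, 5]
-1<4: swap(8,9), lo=9 mid=10 ⇒ [3, -10, 0, -9, 2, -2, -13, -8, -1, 4, -12, 5]
-12<4: swap(9,10), lo=10 mid=11 ⇒ [3, -10, 0, -9, 2, -2, -13, -8, -1, -12, 4, 5]
5>4: swap(11,11), hi=10 ⇒ [3, -10, 0, -9, 2, -2, -13, -8, -1, -12, 4, 5]
done. lo=10 hi=10; A=[3, -10, 0, -9, 2, -2, -13, -8, -1, -12, 4, 5]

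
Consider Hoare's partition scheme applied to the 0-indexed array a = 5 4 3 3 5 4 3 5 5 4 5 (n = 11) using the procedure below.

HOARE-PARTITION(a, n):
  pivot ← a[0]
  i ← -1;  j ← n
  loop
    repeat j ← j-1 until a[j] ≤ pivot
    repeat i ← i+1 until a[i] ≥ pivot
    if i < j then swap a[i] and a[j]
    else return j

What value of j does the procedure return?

pivot = a[0] = 5; i = -1, j = 11
j→10 (a[10]=5≤5), i→0 (a[0]=5≥5); i<j, swap → 5 4 3 3 5 4 3 5 5 4 5
j→9 (a[9]=4≤5), i→4 (a[4]=5≥5); i<j, swap → 5 4 3 3 4 4 3 5 5 5 5
j→8 (a[8]=5≤5), i→7 (a[7]=5≥5); i<j, swap → 5 4 3 3 4 4 3 5 5 5 5
j→7, i→8; i≥j, return j=7. a = 5 4 3 3 4 4 3 5 5 5 5

7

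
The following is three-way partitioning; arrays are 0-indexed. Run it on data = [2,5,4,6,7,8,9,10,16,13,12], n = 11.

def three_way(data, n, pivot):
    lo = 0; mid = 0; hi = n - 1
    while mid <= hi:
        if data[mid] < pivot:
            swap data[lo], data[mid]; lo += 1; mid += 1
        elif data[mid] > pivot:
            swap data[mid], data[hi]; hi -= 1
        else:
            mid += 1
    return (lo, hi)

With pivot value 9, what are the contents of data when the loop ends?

lo=0 mid=0 hi=10
2<9: swap(0,0), lo=1 mid=1 ⇒ [2,5,4,6,7,8,9,10,16,13,12]
5<9: swap(1,1), lo=2 mid=2 ⇒ [2,5,4,6,7,8,9,10,16,13,12]
4<9: swap(2,2), lo=3 mid=3 ⇒ [2,5,4,6,7,8,9,10,16,13,12]
6<9: swap(3,3), lo=4 mid=4 ⇒ [2,5,4,6,7,8,9,10,16,13,12]
7<9: swap(4,4), lo=5 mid=5 ⇒ [2,5,4,6,7,8,9,10,16,13,12]
8<9: swap(5,5), lo=6 mid=6 ⇒ [2,5,4,6,7,8,9,10,16,13,12]
9=9: mid=7
10>9: swap(7,10), hi=9 ⇒ [2,5,4,6,7,8,9,12,16,13,10]
12>9: swap(7,9), hi=8 ⇒ [2,5,4,6,7,8,9,13,16,12,10]
13>9: swap(7,8), hi=7 ⇒ [2,5,4,6,7,8,9,16,13,12,10]
16>9: swap(7,7), hi=6 ⇒ [2,5,4,6,7,8,9,16,13,12,10]
done. lo=6 hi=6; data=[2,5,4,6,7,8,9,16,13,12,10]

[2,5,4,6,7,8,9,16,13,12,10]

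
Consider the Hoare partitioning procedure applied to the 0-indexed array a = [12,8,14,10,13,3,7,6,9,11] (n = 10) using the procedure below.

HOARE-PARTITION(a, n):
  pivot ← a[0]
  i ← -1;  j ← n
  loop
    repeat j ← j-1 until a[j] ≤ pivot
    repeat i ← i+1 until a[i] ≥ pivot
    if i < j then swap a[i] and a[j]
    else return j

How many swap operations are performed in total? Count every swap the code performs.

pivot=12
j stops at 9 (11), i stops at 0 (12); swap ⇒ [11,8,14,10,13,3,7,6,9,12]
j stops at 8 (9), i stops at 2 (14); swap ⇒ [11,8,9,10,13,3,7,6,14,12]
j stops at 7 (6), i stops at 4 (13); swap ⇒ [11,8,9,10,6,3,7,13,14,12]
j stops at 6, i stops at 7; i≥j ⇒ return 6. a=[11,8,9,10,6,3,7,13,14,12]

3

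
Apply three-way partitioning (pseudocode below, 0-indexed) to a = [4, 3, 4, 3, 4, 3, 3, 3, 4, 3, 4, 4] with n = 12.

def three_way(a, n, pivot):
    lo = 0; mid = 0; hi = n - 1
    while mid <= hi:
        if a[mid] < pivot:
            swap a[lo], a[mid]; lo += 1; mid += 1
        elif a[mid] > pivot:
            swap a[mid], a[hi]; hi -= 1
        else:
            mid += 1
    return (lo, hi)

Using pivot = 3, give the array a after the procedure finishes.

[3, 3, 3, 3, 3, 3, 4, 4, 4, 4, 4, 4]

lo=0 mid=0 hi=11
4>3: swap(0,11), hi=10 ⇒ [4, 3, 4, 3, 4, 3, 3, 3, 4, 3, 4, 4]
4>3: swap(0,10), hi=9 ⇒ [4, 3, 4, 3, 4, 3, 3, 3, 4, 3, 4, 4]
4>3: swap(0,9), hi=8 ⇒ [3, 3, 4, 3, 4, 3, 3, 3, 4, 4, 4, 4]
3=3: mid=1
3=3: mid=2
4>3: swap(2,8), hi=7 ⇒ [3, 3, 4, 3, 4, 3, 3, 3, 4, 4, 4, 4]
4>3: swap(2,7), hi=6 ⇒ [3, 3, 3, 3, 4, 3, 3, 4, 4, 4, 4, 4]
3=3: mid=3
3=3: mid=4
4>3: swap(4,6), hi=5 ⇒ [3, 3, 3, 3, 3, 3, 4, 4, 4, 4, 4, 4]
3=3: mid=5
3=3: mid=6
done. lo=0 hi=5; a=[3, 3, 3, 3, 3, 3, 4, 4, 4, 4, 4, 4]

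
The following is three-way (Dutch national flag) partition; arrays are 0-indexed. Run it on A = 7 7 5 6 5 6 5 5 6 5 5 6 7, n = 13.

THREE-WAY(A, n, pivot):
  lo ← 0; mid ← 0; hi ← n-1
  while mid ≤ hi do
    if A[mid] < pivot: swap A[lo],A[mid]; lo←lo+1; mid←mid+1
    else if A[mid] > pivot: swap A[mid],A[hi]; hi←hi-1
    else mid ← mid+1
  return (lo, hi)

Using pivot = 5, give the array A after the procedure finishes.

pivot = 5; lo=0, mid=0, hi=12
A[mid]=7>5: swap A[0],A[12]; hi=11 → 7 7 5 6 5 6 5 5 6 5 5 6 7
A[mid]=7>5: swap A[0],A[11]; hi=10 → 6 7 5 6 5 6 5 5 6 5 5 7 7
A[mid]=6>5: swap A[0],A[10]; hi=9 → 5 7 5 6 5 6 5 5 6 5 6 7 7
A[mid]=5=5: mid=1
A[mid]=7>5: swap A[1],A[9]; hi=8 → 5 5 5 6 5 6 5 5 6 7 6 7 7
A[mid]=5=5: mid=2
A[mid]=5=5: mid=3
A[mid]=6>5: swap A[3],A[8]; hi=7 → 5 5 5 6 5 6 5 5 6 7 6 7 7
A[mid]=6>5: swap A[3],A[7]; hi=6 → 5 5 5 5 5 6 5 6 6 7 6 7 7
A[mid]=5=5: mid=4
A[mid]=5=5: mid=5
A[mid]=6>5: swap A[5],A[6]; hi=5 → 5 5 5 5 5 5 6 6 6 7 6 7 7
A[mid]=5=5: mid=6
end: lo=0, hi=5; A = 5 5 5 5 5 5 6 6 6 7 6 7 7

5 5 5 5 5 5 6 6 6 7 6 7 7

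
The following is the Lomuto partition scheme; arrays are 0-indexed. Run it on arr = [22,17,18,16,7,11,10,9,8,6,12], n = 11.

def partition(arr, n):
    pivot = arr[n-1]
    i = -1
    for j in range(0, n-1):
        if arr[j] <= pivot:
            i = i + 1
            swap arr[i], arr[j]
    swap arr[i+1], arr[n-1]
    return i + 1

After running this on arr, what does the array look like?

[7,11,10,9,8,6,12,16,22,17,18]

pivot = arr[10] = 12; i = -1
j=0: arr[0]=22 > 12 → no swap
j=1: arr[1]=17 > 12 → no swap
j=2: arr[2]=18 > 12 → no swap
j=3: arr[3]=16 > 12 → no swap
j=4: arr[4]=7 ≤ 12 → i=0, swap arr[0],arr[4] → [7,17,18,16,22,11,10,9,8,6,12]
j=5: arr[5]=11 ≤ 12 → i=1, swap arr[1],arr[5] → [7,11,18,16,22,17,10,9,8,6,12]
j=6: arr[6]=10 ≤ 12 → i=2, swap arr[2],arr[6] → [7,11,10,16,22,17,18,9,8,6,12]
j=7: arr[7]=9 ≤ 12 → i=3, swap arr[3],arr[7] → [7,11,10,9,22,17,18,16,8,6,12]
j=8: arr[8]=8 ≤ 12 → i=4, swap arr[4],arr[8] → [7,11,10,9,8,17,18,16,22,6,12]
j=9: arr[9]=6 ≤ 12 → i=5, swap arr[5],arr[9] → [7,11,10,9,8,6,18,16,22,17,12]
final swap arr[6],arr[10] → [7,11,10,9,8,6,12,16,22,17,18]; return 6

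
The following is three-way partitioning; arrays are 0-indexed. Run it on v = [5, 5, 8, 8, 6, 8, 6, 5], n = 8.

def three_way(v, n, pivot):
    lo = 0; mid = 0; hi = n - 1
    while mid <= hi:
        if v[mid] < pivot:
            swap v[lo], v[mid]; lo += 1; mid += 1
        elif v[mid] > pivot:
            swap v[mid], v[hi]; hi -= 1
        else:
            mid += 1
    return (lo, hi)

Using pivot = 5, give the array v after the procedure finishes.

pivot = 5; lo=0, mid=0, hi=7
v[mid]=5=5: mid=1
v[mid]=5=5: mid=2
v[mid]=8>5: swap v[2],v[7]; hi=6 → [5, 5, 5, 8, 6, 8, 6, 8]
v[mid]=5=5: mid=3
v[mid]=8>5: swap v[3],v[6]; hi=5 → [5, 5, 5, 6, 6, 8, 8, 8]
v[mid]=6>5: swap v[3],v[5]; hi=4 → [5, 5, 5, 8, 6, 6, 8, 8]
v[mid]=8>5: swap v[3],v[4]; hi=3 → [5, 5, 5, 6, 8, 6, 8, 8]
v[mid]=6>5: swap v[3],v[3]; hi=2 → [5, 5, 5, 6, 8, 6, 8, 8]
end: lo=0, hi=2; v = [5, 5, 5, 6, 8, 6, 8, 8]

[5, 5, 5, 6, 8, 6, 8, 8]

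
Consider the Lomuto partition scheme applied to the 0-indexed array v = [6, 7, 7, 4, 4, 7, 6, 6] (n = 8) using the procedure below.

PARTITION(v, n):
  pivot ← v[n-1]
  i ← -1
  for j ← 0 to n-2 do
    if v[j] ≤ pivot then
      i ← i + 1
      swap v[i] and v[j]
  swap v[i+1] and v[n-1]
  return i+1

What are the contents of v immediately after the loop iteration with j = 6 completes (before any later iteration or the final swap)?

pivot=6, i=-1
j=0: 6≤6, i=0, swap(0,0) ⇒ [6, 7, 7, 4, 4, 7, 6, 6]
j=1: 7>6, skip
j=2: 7>6, skip
j=3: 4≤6, i=1, swap(1,3) ⇒ [6, 4, 7, 7, 4, 7, 6, 6]
j=4: 4≤6, i=2, swap(2,4) ⇒ [6, 4, 4, 7, 7, 7, 6, 6]
j=5: 7>6, skip
j=6: 6≤6, i=3, swap(3,6) ⇒ [6, 4, 4, 6, 7, 7, 7, 6]
(after j=6) v = [6, 4, 4, 6, 7, 7, 7, 6]

[6, 4, 4, 6, 7, 7, 7, 6]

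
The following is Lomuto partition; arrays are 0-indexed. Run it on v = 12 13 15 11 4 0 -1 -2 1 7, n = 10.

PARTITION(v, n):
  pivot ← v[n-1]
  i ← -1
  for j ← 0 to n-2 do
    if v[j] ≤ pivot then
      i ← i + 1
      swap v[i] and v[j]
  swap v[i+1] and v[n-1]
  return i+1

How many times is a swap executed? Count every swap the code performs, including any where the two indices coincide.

6

pivot = v[9] = 7; i = -1
j=0: v[0]=12 > 7 → no swap
j=1: v[1]=13 > 7 → no swap
j=2: v[2]=15 > 7 → no swap
j=3: v[3]=11 > 7 → no swap
j=4: v[4]=4 ≤ 7 → i=0, swap v[0],v[4] → 4 13 15 11 12 0 -1 -2 1 7
j=5: v[5]=0 ≤ 7 → i=1, swap v[1],v[5] → 4 0 15 11 12 13 -1 -2 1 7
j=6: v[6]=-1 ≤ 7 → i=2, swap v[2],v[6] → 4 0 -1 11 12 13 15 -2 1 7
j=7: v[7]=-2 ≤ 7 → i=3, swap v[3],v[7] → 4 0 -1 -2 12 13 15 11 1 7
j=8: v[8]=1 ≤ 7 → i=4, swap v[4],v[8] → 4 0 -1 -2 1 13 15 11 12 7
final swap v[5],v[9] → 4 0 -1 -2 1 7 15 11 12 13; return 5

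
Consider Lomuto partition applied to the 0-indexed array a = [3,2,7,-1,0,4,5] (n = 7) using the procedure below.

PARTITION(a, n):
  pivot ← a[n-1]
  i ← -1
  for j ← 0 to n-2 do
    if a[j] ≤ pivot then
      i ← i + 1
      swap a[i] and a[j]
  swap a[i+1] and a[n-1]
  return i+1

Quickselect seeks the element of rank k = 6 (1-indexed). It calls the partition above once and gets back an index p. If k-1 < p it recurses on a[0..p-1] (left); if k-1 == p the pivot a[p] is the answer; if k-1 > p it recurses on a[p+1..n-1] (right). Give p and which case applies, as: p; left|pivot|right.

pivot = a[6] = 5; i = -1
j=0: a[0]=3 ≤ 5 → i=0, swap a[0],a[0] (no change) → [3,2,7,-1,0,4,5]
j=1: a[1]=2 ≤ 5 → i=1, swap a[1],a[1] (no change) → [3,2,7,-1,0,4,5]
j=2: a[2]=7 > 5 → no swap
j=3: a[3]=-1 ≤ 5 → i=2, swap a[2],a[3] → [3,2,-1,7,0,4,5]
j=4: a[4]=0 ≤ 5 → i=3, swap a[3],a[4] → [3,2,-1,0,7,4,5]
j=5: a[5]=4 ≤ 5 → i=4, swap a[4],a[5] → [3,2,-1,0,4,7,5]
final swap a[5],a[6] → [3,2,-1,0,4,5,7]; return 5
p = 5; k-1 = 5 == 5 ⇒ pivot

5; pivot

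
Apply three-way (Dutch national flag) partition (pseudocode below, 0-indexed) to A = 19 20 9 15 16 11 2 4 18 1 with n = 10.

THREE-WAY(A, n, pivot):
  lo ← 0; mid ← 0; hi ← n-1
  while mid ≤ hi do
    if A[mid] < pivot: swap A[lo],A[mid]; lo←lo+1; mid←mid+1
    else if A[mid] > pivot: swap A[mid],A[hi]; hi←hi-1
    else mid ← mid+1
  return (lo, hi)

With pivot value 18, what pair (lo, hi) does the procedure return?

pivot = 18; lo=0, mid=0, hi=9
A[mid]=19>18: swap A[0],A[9]; hi=8 → 1 20 9 15 16 11 2 4 18 19
A[mid]=1<18: swap A[0],A[0]; lo=1,mid=1 → 1 20 9 15 16 11 2 4 18 19
A[mid]=20>18: swap A[1],A[8]; hi=7 → 1 18 9 15 16 11 2 4 20 19
A[mid]=18=18: mid=2
A[mid]=9<18: swap A[1],A[2]; lo=2,mid=3 → 1 9 18 15 16 11 2 4 20 19
A[mid]=15<18: swap A[2],A[3]; lo=3,mid=4 → 1 9 15 18 16 11 2 4 20 19
A[mid]=16<18: swap A[3],A[4]; lo=4,mid=5 → 1 9 15 16 18 11 2 4 20 19
A[mid]=11<18: swap A[4],A[5]; lo=5,mid=6 → 1 9 15 16 11 18 2 4 20 19
A[mid]=2<18: swap A[5],A[6]; lo=6,mid=7 → 1 9 15 16 11 2 18 4 20 19
A[mid]=4<18: swap A[6],A[7]; lo=7,mid=8 → 1 9 15 16 11 2 4 18 20 19
end: lo=7, hi=7; A = 1 9 15 16 11 2 4 18 20 19

(7, 7)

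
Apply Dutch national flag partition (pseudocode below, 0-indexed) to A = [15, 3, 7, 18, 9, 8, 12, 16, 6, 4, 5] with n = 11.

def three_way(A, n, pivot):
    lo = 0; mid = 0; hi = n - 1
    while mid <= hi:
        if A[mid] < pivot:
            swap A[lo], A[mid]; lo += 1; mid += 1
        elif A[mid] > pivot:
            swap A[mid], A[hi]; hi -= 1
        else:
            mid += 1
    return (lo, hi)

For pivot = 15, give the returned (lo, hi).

(8, 8)

pivot = 15; lo=0, mid=0, hi=10
A[mid]=15=15: mid=1
A[mid]=3<15: swap A[0],A[1]; lo=1,mid=2 → [3, 15, 7, 18, 9, 8, 12, 16, 6, 4, 5]
A[mid]=7<15: swap A[1],A[2]; lo=2,mid=3 → [3, 7, 15, 18, 9, 8, 12, 16, 6, 4, 5]
A[mid]=18>15: swap A[3],A[10]; hi=9 → [3, 7, 15, 5, 9, 8, 12, 16, 6, 4, 18]
A[mid]=5<15: swap A[2],A[3]; lo=3,mid=4 → [3, 7, 5, 15, 9, 8, 12, 16, 6, 4, 18]
A[mid]=9<15: swap A[3],A[4]; lo=4,mid=5 → [3, 7, 5, 9, 15, 8, 12, 16, 6, 4, 18]
A[mid]=8<15: swap A[4],A[5]; lo=5,mid=6 → [3, 7, 5, 9, 8, 15, 12, 16, 6, 4, 18]
A[mid]=12<15: swap A[5],A[6]; lo=6,mid=7 → [3, 7, 5, 9, 8, 12, 15, 16, 6, 4, 18]
A[mid]=16>15: swap A[7],A[9]; hi=8 → [3, 7, 5, 9, 8, 12, 15, 4, 6, 16, 18]
A[mid]=4<15: swap A[6],A[7]; lo=7,mid=8 → [3, 7, 5, 9, 8, 12, 4, 15, 6, 16, 18]
A[mid]=6<15: swap A[7],A[8]; lo=8,mid=9 → [3, 7, 5, 9, 8, 12, 4, 6, 15, 16, 18]
end: lo=8, hi=8; A = [3, 7, 5, 9, 8, 12, 4, 6, 15, 16, 18]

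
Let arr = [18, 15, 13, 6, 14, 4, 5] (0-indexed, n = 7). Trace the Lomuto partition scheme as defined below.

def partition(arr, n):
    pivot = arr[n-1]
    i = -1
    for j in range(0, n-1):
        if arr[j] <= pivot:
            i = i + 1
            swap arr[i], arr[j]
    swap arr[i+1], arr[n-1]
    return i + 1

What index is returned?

1

pivot = arr[6] = 5; i = -1
j=0: arr[0]=18 > 5 → no swap
j=1: arr[1]=15 > 5 → no swap
j=2: arr[2]=13 > 5 → no swap
j=3: arr[3]=6 > 5 → no swap
j=4: arr[4]=14 > 5 → no swap
j=5: arr[5]=4 ≤ 5 → i=0, swap arr[0],arr[5] → [4, 15, 13, 6, 14, 18, 5]
final swap arr[1],arr[6] → [4, 5, 13, 6, 14, 18, 15]; return 1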